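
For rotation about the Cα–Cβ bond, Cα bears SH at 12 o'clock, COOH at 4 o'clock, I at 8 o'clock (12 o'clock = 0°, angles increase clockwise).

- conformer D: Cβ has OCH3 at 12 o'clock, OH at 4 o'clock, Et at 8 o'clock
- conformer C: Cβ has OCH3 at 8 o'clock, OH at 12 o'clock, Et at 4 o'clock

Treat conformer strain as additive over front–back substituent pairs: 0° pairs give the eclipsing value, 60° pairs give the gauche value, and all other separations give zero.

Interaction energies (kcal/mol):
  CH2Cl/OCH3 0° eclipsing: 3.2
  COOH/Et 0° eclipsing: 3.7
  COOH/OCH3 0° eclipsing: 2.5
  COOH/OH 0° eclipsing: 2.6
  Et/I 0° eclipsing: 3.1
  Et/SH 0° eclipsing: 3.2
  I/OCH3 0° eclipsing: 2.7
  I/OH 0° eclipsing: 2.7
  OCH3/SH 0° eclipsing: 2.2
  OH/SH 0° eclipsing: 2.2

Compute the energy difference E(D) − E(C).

-0.7 kcal/mol

D (eclipsed): SH(0°)/OCH3(0°) eclipsed 2.2; COOH(120°)/OH(120°) eclipsed 2.6; I(240°)/Et(240°) eclipsed 3.1 → 7.9 kcal/mol.
C (eclipsed): SH(0°)/OH(0°) eclipsed 2.2; COOH(120°)/Et(120°) eclipsed 3.7; I(240°)/OCH3(240°) eclipsed 2.7 → 8.6 kcal/mol.
E(D) − E(C) = 7.9 − 8.6 = -0.7 kcal/mol.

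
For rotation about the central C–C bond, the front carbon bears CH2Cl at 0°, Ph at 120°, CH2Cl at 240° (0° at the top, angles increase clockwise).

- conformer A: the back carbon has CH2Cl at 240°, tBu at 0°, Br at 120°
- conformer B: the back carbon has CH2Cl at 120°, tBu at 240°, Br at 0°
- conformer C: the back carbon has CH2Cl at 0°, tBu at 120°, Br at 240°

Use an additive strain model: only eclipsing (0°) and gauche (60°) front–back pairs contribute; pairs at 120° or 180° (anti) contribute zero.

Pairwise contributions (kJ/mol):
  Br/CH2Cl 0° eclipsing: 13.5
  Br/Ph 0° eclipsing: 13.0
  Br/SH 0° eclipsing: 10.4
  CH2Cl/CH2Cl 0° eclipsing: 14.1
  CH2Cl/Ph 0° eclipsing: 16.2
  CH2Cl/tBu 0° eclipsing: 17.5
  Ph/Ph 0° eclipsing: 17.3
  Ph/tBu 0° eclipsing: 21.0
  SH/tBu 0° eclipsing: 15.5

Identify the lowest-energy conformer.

A

A (eclipsed): CH2Cl–tBu eclipsed, Ph–Br eclipsed, CH2Cl–CH2Cl eclipsed; 17.5 + 13.0 + 14.1 = 44.6 kJ/mol.
B (eclipsed): CH2Cl–Br eclipsed, Ph–CH2Cl eclipsed, CH2Cl–tBu eclipsed; 13.5 + 16.2 + 17.5 = 47.2 kJ/mol.
C (eclipsed): CH2Cl–CH2Cl eclipsed, Ph–tBu eclipsed, CH2Cl–Br eclipsed; 14.1 + 21.0 + 13.5 = 48.6 kJ/mol.
A has the lowest total (44.6 kJ/mol).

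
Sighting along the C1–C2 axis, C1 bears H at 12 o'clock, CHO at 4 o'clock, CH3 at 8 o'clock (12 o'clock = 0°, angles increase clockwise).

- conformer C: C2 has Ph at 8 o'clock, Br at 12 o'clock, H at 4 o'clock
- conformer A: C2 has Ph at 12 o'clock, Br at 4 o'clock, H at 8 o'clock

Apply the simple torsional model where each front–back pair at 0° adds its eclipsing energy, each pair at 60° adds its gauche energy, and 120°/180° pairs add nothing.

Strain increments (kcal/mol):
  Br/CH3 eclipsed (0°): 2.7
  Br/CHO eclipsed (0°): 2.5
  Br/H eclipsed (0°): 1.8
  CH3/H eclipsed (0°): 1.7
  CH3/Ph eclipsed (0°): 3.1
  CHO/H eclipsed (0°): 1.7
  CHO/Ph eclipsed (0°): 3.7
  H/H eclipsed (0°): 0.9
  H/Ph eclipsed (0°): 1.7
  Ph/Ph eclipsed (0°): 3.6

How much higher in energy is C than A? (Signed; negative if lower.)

+0.7 kcal/mol

C (eclipsed): H–Br eclipsed, CHO–H eclipsed, CH3–Ph eclipsed; 1.8 + 1.7 + 3.1 = 6.6 kcal/mol.
A (eclipsed): H–Ph eclipsed, CHO–Br eclipsed, CH3–H eclipsed; 1.7 + 2.5 + 1.7 = 5.9 kcal/mol.
E(C) − E(A) = 6.6 − 5.9 = +0.7 kcal/mol.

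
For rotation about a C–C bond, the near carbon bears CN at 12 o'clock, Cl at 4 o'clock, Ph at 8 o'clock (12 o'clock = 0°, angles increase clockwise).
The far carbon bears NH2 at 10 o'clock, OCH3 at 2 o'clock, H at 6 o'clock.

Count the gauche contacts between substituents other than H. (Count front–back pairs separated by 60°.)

Non-H gauche pairs: CN(0°)/NH2(300°); CN(0°)/OCH3(60°); Cl(120°)/OCH3(60°); Ph(240°)/NH2(300°) — 4 interactions.

4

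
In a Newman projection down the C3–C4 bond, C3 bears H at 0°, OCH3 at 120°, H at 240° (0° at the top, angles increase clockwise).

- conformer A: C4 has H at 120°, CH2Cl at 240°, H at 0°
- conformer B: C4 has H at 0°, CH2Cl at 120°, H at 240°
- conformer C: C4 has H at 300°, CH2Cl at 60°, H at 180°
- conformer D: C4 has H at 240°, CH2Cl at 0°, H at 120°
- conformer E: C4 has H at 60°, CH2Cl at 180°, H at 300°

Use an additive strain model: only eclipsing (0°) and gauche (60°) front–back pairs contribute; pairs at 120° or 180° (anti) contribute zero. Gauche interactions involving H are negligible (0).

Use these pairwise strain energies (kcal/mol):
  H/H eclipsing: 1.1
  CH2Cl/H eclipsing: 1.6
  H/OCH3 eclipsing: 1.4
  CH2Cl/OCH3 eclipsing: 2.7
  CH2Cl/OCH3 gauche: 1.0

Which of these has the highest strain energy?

A (eclipsed): H–H eclipsed, OCH3–H eclipsed, H–CH2Cl eclipsed; 1.1 + 1.4 + 1.6 = 4.1 kcal/mol.
B (eclipsed): H–H eclipsed, OCH3–CH2Cl eclipsed, H–H eclipsed; 1.1 + 2.7 + 1.1 = 4.9 kcal/mol.
C (staggered): OCH3–CH2Cl gauche; 1.0 = 1.0 kcal/mol.
D (eclipsed): H–CH2Cl eclipsed, OCH3–H eclipsed, H–H eclipsed; 1.6 + 1.4 + 1.1 = 4.1 kcal/mol.
E (staggered): OCH3–CH2Cl gauche; 1.0 = 1.0 kcal/mol.
B has the highest total (4.9 kcal/mol).

B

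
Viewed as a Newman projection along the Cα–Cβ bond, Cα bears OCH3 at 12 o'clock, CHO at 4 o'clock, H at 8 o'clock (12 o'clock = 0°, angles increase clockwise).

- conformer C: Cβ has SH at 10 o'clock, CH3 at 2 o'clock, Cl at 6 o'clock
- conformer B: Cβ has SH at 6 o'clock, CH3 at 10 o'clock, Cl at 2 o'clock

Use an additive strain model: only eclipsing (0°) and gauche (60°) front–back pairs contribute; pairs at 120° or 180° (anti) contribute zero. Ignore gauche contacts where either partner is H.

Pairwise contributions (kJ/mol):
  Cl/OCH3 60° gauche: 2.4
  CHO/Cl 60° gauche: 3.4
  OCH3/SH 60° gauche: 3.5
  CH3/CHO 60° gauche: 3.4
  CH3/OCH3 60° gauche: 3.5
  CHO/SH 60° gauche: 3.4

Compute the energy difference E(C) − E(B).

C (staggered): OCH3–SH gauche, OCH3–CH3 gauche, CHO–CH3 gauche, CHO–Cl gauche; 3.5 + 3.5 + 3.4 + 3.4 = 13.8 kJ/mol.
B (staggered): OCH3–CH3 gauche, OCH3–Cl gauche, CHO–SH gauche, CHO–Cl gauche; 3.5 + 2.4 + 3.4 + 3.4 = 12.7 kJ/mol.
E(C) − E(B) = 13.8 − 12.7 = +1.1 kJ/mol.

+1.1 kJ/mol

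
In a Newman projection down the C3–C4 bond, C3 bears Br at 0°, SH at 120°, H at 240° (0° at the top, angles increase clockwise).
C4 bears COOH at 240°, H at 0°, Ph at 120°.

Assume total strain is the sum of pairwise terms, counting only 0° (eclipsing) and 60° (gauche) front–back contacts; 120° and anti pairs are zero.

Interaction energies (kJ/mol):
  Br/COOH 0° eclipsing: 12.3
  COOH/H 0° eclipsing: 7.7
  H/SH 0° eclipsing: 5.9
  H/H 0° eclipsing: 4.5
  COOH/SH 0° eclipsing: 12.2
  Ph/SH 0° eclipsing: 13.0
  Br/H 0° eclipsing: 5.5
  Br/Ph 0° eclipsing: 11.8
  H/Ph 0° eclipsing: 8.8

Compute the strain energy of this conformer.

This conformer (eclipsed): Br–H eclipsed, SH–Ph eclipsed, H–COOH eclipsed; 5.5 + 13.0 + 7.7 = 26.2 kJ/mol.

26.2 kJ/mol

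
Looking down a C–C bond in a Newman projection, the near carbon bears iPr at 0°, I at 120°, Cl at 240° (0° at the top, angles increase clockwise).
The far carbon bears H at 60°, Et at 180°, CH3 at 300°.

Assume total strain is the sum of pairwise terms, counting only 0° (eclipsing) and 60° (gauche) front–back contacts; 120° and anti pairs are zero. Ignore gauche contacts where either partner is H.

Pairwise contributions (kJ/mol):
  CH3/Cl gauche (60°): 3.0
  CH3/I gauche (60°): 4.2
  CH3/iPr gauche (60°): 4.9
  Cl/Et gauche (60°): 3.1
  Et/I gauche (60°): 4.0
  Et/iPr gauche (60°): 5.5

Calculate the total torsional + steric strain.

15.0 kJ/mol

This conformer (staggered): iPr–CH3 gauche, I–Et gauche, Cl–Et gauche, Cl–CH3 gauche; 4.9 + 4.0 + 3.1 + 3.0 = 15.0 kJ/mol.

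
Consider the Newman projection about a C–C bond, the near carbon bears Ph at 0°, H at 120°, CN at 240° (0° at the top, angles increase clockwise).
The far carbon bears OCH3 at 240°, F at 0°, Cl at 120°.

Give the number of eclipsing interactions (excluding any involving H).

Non-H eclipsing pairs: Ph(0°)/F(0°); CN(240°)/OCH3(240°) — 2 interactions.

2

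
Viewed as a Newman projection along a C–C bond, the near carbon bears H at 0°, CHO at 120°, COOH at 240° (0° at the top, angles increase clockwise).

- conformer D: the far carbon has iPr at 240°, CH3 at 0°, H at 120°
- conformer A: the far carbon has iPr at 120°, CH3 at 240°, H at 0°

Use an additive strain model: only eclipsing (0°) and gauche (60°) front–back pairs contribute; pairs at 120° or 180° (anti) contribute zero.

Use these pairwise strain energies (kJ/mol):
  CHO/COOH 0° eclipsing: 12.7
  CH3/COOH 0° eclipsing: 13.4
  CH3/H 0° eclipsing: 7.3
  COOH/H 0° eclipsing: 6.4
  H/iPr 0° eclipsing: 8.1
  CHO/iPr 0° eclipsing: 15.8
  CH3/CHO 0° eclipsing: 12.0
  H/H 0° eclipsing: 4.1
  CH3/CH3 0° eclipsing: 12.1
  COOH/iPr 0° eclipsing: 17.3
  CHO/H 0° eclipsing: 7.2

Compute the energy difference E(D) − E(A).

-1.5 kJ/mol

D (eclipsed): H(0°)/CH3(0°) eclipsed 7.3; CHO(120°)/H(120°) eclipsed 7.2; COOH(240°)/iPr(240°) eclipsed 17.3 → 31.8 kJ/mol.
A (eclipsed): H(0°)/H(0°) eclipsed 4.1; CHO(120°)/iPr(120°) eclipsed 15.8; COOH(240°)/CH3(240°) eclipsed 13.4 → 33.3 kJ/mol.
E(D) − E(A) = 31.8 − 33.3 = -1.5 kJ/mol.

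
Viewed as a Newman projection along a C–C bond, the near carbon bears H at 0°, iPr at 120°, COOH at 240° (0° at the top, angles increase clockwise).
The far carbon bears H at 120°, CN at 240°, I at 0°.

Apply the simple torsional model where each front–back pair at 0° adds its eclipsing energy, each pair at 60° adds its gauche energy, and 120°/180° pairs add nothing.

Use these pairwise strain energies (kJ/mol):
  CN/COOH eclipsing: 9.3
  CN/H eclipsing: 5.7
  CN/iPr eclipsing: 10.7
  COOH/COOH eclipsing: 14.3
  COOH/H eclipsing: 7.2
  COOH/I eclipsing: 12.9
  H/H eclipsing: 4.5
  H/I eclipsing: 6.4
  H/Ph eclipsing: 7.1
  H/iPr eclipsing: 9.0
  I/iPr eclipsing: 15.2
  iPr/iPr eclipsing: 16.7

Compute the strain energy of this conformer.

24.7 kJ/mol

This conformer (eclipsed): H–I eclipsed, iPr–H eclipsed, COOH–CN eclipsed; 6.4 + 9.0 + 9.3 = 24.7 kJ/mol.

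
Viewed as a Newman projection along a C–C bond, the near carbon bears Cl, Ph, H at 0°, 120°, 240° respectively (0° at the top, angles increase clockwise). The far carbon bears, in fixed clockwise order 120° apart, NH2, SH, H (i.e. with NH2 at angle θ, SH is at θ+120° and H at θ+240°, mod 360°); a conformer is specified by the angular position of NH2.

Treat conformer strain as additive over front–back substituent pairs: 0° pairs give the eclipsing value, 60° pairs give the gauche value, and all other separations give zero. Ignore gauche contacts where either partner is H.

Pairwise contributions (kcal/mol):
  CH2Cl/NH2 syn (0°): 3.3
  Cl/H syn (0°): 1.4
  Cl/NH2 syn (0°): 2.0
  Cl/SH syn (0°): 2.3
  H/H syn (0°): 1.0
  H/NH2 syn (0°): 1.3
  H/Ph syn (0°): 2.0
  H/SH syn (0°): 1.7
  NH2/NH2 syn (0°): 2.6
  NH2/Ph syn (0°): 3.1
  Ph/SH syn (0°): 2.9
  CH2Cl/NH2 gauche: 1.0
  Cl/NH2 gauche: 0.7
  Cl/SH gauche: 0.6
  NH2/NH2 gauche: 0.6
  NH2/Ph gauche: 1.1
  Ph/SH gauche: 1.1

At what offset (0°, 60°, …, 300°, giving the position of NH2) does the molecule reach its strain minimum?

NH2 at 0° (eclipsed): Cl–NH2 eclipsed, Ph–SH eclipsed, H–H eclipsed; 2.0 + 2.9 + 1.0 = 5.9 kcal/mol.
NH2 at 60° (staggered): Cl–NH2 gauche, Ph–NH2 gauche, Ph–SH gauche; 0.7 + 1.1 + 1.1 = 2.9 kcal/mol.
NH2 at 120° (eclipsed): Cl–H eclipsed, Ph–NH2 eclipsed, H–SH eclipsed; 1.4 + 3.1 + 1.7 = 6.2 kcal/mol.
NH2 at 180° (staggered): Cl–SH gauche, Ph–NH2 gauche; 0.6 + 1.1 = 1.7 kcal/mol.
NH2 at 240° (eclipsed): Cl–SH eclipsed, Ph–H eclipsed, H–NH2 eclipsed; 2.3 + 2.0 + 1.3 = 5.6 kcal/mol.
NH2 at 300° (staggered): Cl–NH2 gauche, Cl–SH gauche, Ph–SH gauche; 0.7 + 0.6 + 1.1 = 2.4 kcal/mol.
The minimum (1.7 kcal/mol) occurs with NH2 at 180°.

180°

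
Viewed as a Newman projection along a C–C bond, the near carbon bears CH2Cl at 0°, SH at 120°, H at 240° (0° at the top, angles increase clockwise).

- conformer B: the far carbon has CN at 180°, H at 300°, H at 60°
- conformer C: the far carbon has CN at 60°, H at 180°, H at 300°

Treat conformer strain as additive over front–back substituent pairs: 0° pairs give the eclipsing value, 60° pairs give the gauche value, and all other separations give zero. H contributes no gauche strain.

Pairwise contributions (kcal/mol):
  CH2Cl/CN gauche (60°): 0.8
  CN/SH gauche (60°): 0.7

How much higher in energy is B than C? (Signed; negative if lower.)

-0.8 kcal/mol

B (staggered): SH–CN gauche; 0.7 = 0.7 kcal/mol.
C (staggered): CH2Cl–CN gauche, SH–CN gauche; 0.8 + 0.7 = 1.5 kcal/mol.
E(B) − E(C) = 0.7 − 1.5 = -0.8 kcal/mol.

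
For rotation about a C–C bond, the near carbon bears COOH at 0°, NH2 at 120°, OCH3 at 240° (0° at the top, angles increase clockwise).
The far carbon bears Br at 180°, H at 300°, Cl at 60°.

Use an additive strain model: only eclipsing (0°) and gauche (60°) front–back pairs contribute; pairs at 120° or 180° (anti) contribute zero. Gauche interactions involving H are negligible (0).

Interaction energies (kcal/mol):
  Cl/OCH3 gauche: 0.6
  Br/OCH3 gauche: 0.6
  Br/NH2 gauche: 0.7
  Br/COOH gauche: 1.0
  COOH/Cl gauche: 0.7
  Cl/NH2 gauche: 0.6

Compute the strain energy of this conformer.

2.6 kcal/mol

This conformer (staggered): COOH–Cl gauche, NH2–Br gauche, NH2–Cl gauche, OCH3–Br gauche; 0.7 + 0.7 + 0.6 + 0.6 = 2.6 kcal/mol.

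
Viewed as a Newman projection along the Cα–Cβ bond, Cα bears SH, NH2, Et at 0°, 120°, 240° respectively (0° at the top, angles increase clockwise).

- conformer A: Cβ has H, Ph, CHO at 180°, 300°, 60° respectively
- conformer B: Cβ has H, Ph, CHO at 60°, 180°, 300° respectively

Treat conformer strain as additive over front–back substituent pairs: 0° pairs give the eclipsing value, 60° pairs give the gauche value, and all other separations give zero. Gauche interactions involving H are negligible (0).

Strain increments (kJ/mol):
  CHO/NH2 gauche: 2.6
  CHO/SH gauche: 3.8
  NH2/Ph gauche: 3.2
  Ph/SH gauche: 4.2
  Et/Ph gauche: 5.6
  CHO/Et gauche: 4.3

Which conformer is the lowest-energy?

A

A (staggered): SH–Ph gauche, SH–CHO gauche, NH2–CHO gauche, Et–Ph gauche; 4.2 + 3.8 + 2.6 + 5.6 = 16.2 kJ/mol.
B (staggered): SH–CHO gauche, NH2–Ph gauche, Et–Ph gauche, Et–CHO gauche; 3.8 + 3.2 + 5.6 + 4.3 = 16.9 kJ/mol.
A has the lowest total (16.2 kJ/mol).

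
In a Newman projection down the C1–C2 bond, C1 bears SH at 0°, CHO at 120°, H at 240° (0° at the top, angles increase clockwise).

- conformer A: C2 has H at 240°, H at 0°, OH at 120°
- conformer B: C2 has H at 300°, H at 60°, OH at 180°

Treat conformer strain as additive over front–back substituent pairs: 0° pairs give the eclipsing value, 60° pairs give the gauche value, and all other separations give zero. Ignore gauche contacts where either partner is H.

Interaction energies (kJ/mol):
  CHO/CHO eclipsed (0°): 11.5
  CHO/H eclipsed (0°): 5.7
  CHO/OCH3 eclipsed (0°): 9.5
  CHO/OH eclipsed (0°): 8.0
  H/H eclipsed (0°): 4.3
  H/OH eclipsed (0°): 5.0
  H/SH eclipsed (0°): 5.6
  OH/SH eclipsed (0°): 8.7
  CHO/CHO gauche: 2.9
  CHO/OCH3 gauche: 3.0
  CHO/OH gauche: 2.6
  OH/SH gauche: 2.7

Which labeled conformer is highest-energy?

A (eclipsed): SH–H eclipsed, CHO–OH eclipsed, H–H eclipsed; 5.6 + 8.0 + 4.3 = 17.9 kJ/mol.
B (staggered): CHO–OH gauche; 2.6 = 2.6 kJ/mol.
A has the highest total (17.9 kJ/mol).

A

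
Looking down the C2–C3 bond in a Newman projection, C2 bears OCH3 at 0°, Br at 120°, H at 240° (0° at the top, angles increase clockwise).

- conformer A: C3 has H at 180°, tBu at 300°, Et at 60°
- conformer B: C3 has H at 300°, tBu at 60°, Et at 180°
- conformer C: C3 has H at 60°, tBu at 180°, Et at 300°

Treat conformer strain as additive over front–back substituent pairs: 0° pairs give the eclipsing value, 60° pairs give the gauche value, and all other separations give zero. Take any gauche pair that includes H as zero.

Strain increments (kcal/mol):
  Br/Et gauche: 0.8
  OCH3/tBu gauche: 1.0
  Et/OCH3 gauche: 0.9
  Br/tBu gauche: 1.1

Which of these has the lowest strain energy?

A (staggered): OCH3(0°)/tBu(300°) gauche 1.0; OCH3(0°)/Et(60°) gauche 0.9; Br(120°)/Et(60°) gauche 0.8 → 2.7 kcal/mol.
B (staggered): OCH3(0°)/tBu(60°) gauche 1.0; Br(120°)/tBu(60°) gauche 1.1; Br(120°)/Et(180°) gauche 0.8 → 2.9 kcal/mol.
C (staggered): OCH3(0°)/Et(300°) gauche 0.9; Br(120°)/tBu(180°) gauche 1.1 → 2.0 kcal/mol.
C has the lowest total (2.0 kcal/mol).

C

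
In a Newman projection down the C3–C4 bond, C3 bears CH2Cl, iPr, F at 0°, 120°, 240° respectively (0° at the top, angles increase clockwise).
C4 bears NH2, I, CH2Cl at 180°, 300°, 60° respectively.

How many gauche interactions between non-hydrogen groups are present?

Non-H gauche pairs: CH2Cl(0°)/I(300°); CH2Cl(0°)/CH2Cl(60°); iPr(120°)/NH2(180°); iPr(120°)/CH2Cl(60°); F(240°)/NH2(180°); F(240°)/I(300°) — 6 interactions.

6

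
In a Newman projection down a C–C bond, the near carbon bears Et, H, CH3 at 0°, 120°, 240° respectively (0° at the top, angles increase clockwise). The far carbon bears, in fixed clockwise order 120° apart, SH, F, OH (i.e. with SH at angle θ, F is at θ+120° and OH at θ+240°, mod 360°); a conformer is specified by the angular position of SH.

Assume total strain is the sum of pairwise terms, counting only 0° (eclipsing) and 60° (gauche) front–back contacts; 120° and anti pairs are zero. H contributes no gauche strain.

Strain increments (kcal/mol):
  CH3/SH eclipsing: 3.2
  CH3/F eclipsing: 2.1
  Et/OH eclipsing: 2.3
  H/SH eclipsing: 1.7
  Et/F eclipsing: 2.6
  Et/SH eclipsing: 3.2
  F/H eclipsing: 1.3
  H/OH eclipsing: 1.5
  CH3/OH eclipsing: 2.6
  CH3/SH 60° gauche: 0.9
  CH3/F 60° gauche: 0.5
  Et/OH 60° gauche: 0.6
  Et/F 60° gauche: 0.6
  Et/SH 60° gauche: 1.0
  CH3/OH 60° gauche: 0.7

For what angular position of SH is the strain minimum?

180°

SH at 0° (eclipsed): Et–SH eclipsed, H–F eclipsed, CH3–OH eclipsed; 3.2 + 1.3 + 2.6 = 7.1 kcal/mol.
SH at 60° (staggered): Et–SH gauche, Et–OH gauche, CH3–F gauche, CH3–OH gauche; 1.0 + 0.6 + 0.5 + 0.7 = 2.8 kcal/mol.
SH at 120° (eclipsed): Et–OH eclipsed, H–SH eclipsed, CH3–F eclipsed; 2.3 + 1.7 + 2.1 = 6.1 kcal/mol.
SH at 180° (staggered): Et–F gauche, Et–OH gauche, CH3–SH gauche, CH3–F gauche; 0.6 + 0.6 + 0.9 + 0.5 = 2.6 kcal/mol.
SH at 240° (eclipsed): Et–F eclipsed, H–OH eclipsed, CH3–SH eclipsed; 2.6 + 1.5 + 3.2 = 7.3 kcal/mol.
SH at 300° (staggered): Et–SH gauche, Et–F gauche, CH3–SH gauche, CH3–OH gauche; 1.0 + 0.6 + 0.9 + 0.7 = 3.2 kcal/mol.
The minimum (2.6 kcal/mol) occurs with SH at 180°.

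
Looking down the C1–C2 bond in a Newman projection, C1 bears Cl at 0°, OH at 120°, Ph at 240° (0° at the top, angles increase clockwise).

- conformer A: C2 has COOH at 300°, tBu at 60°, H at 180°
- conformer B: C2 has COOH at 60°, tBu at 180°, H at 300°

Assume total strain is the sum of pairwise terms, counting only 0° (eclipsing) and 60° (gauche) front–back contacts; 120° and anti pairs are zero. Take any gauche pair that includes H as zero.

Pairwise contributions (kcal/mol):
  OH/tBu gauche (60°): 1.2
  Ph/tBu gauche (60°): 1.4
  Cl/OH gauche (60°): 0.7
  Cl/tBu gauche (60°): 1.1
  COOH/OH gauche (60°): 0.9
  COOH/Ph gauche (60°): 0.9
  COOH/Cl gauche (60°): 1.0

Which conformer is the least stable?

B

A (staggered): Cl–COOH gauche, Cl–tBu gauche, OH–tBu gauche, Ph–COOH gauche; 1.0 + 1.1 + 1.2 + 0.9 = 4.2 kcal/mol.
B (staggered): Cl–COOH gauche, OH–COOH gauche, OH–tBu gauche, Ph–tBu gauche; 1.0 + 0.9 + 1.2 + 1.4 = 4.5 kcal/mol.
B has the highest total (4.5 kcal/mol).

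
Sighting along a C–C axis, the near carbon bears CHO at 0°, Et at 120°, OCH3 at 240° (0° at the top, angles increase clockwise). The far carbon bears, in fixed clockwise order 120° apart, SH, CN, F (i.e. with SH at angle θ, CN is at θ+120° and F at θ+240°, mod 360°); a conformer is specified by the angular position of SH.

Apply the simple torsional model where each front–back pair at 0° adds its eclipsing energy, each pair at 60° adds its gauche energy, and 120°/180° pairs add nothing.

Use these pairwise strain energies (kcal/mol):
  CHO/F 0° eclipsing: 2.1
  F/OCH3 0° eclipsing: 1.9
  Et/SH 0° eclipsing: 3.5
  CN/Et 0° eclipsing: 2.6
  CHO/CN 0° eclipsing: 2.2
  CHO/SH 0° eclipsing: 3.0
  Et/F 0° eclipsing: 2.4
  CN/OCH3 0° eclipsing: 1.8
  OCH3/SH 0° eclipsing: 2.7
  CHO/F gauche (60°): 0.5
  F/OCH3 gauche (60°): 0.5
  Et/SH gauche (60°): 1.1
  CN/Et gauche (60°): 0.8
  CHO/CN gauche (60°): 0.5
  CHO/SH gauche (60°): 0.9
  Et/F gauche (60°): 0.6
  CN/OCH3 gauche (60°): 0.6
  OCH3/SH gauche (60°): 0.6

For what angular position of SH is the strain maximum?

SH at 0° (eclipsed): CHO(0°)/SH(0°) eclipsed 3.0; Et(120°)/CN(120°) eclipsed 2.6; OCH3(240°)/F(240°) eclipsed 1.9 → 7.5 kcal/mol.
SH at 60° (staggered): CHO(0°)/SH(60°) gauche 0.9; CHO(0°)/F(300°) gauche 0.5; Et(120°)/SH(60°) gauche 1.1; Et(120°)/CN(180°) gauche 0.8; OCH3(240°)/CN(180°) gauche 0.6; OCH3(240°)/F(300°) gauche 0.5 → 4.4 kcal/mol.
SH at 120° (eclipsed): CHO(0°)/F(0°) eclipsed 2.1; Et(120°)/SH(120°) eclipsed 3.5; OCH3(240°)/CN(240°) eclipsed 1.8 → 7.4 kcal/mol.
SH at 180° (staggered): CHO(0°)/CN(300°) gauche 0.5; CHO(0°)/F(60°) gauche 0.5; Et(120°)/SH(180°) gauche 1.1; Et(120°)/F(60°) gauche 0.6; OCH3(240°)/SH(180°) gauche 0.6; OCH3(240°)/CN(300°) gauche 0.6 → 3.9 kcal/mol.
SH at 240° (eclipsed): CHO(0°)/CN(0°) eclipsed 2.2; Et(120°)/F(120°) eclipsed 2.4; OCH3(240°)/SH(240°) eclipsed 2.7 → 7.3 kcal/mol.
SH at 300° (staggered): CHO(0°)/SH(300°) gauche 0.9; CHO(0°)/CN(60°) gauche 0.5; Et(120°)/CN(60°) gauche 0.8; Et(120°)/F(180°) gauche 0.6; OCH3(240°)/SH(300°) gauche 0.6; OCH3(240°)/F(180°) gauche 0.5 → 3.9 kcal/mol.
The maximum (7.5 kcal/mol) occurs with SH at 0°.

0°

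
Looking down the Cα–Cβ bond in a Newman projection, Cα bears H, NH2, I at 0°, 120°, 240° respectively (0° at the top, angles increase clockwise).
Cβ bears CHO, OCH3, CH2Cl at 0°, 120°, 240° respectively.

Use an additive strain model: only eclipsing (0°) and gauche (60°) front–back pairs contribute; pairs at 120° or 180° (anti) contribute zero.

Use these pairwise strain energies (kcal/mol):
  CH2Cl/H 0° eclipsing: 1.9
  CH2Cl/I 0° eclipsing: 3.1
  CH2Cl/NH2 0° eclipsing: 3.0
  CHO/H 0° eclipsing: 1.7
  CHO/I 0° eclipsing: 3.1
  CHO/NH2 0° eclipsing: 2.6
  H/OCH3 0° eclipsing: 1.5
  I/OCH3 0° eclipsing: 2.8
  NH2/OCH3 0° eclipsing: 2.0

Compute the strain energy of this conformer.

6.8 kcal/mol

This conformer (eclipsed): H(0°)/CHO(0°) eclipsed 1.7; NH2(120°)/OCH3(120°) eclipsed 2.0; I(240°)/CH2Cl(240°) eclipsed 3.1 → 6.8 kcal/mol.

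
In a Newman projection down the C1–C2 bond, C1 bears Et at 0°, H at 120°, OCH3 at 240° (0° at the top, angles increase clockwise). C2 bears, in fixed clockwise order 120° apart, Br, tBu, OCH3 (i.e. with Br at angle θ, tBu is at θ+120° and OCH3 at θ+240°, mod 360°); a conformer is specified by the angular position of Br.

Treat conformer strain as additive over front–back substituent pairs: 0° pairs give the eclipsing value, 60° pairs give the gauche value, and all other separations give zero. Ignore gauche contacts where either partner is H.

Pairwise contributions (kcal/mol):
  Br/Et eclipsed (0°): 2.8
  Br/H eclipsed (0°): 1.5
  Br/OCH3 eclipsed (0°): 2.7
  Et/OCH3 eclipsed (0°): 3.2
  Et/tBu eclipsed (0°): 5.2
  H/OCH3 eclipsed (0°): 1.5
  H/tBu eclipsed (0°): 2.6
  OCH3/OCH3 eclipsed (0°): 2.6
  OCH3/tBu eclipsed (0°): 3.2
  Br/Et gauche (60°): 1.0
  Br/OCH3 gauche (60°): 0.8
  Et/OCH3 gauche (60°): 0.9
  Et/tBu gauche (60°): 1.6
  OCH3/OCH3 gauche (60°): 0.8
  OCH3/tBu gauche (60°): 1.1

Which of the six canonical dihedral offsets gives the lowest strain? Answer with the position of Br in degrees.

60°

Br at 0° (eclipsed): Et(0°)/Br(0°) eclipsed 2.8; H(120°)/tBu(120°) eclipsed 2.6; OCH3(240°)/OCH3(240°) eclipsed 2.6 → 8.0 kcal/mol.
Br at 60° (staggered): Et(0°)/Br(60°) gauche 1.0; Et(0°)/OCH3(300°) gauche 0.9; OCH3(240°)/tBu(180°) gauche 1.1; OCH3(240°)/OCH3(300°) gauche 0.8 → 3.8 kcal/mol.
Br at 120° (eclipsed): Et(0°)/OCH3(0°) eclipsed 3.2; H(120°)/Br(120°) eclipsed 1.5; OCH3(240°)/tBu(240°) eclipsed 3.2 → 7.9 kcal/mol.
Br at 180° (staggered): Et(0°)/tBu(300°) gauche 1.6; Et(0°)/OCH3(60°) gauche 0.9; OCH3(240°)/Br(180°) gauche 0.8; OCH3(240°)/tBu(300°) gauche 1.1 → 4.4 kcal/mol.
Br at 240° (eclipsed): Et(0°)/tBu(0°) eclipsed 5.2; H(120°)/OCH3(120°) eclipsed 1.5; OCH3(240°)/Br(240°) eclipsed 2.7 → 9.4 kcal/mol.
Br at 300° (staggered): Et(0°)/Br(300°) gauche 1.0; Et(0°)/tBu(60°) gauche 1.6; OCH3(240°)/Br(300°) gauche 0.8; OCH3(240°)/OCH3(180°) gauche 0.8 → 4.2 kcal/mol.
The minimum (3.8 kcal/mol) occurs with Br at 60°.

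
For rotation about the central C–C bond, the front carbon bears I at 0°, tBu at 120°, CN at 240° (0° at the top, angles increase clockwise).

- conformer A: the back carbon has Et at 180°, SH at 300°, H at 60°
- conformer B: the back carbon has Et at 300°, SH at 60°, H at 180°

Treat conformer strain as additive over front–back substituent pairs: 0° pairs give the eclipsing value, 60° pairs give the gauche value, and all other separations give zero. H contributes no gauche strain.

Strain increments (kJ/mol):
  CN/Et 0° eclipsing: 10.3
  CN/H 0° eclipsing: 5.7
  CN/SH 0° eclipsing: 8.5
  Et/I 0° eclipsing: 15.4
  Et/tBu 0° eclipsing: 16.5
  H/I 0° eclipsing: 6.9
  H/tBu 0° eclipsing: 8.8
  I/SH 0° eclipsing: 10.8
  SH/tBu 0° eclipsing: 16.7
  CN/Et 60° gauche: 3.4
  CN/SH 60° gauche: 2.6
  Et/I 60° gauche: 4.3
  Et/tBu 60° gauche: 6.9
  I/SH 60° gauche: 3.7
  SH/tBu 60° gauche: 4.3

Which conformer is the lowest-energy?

A (staggered): I–SH gauche, tBu–Et gauche, CN–Et gauche, CN–SH gauche; 3.7 + 6.9 + 3.4 + 2.6 = 16.6 kJ/mol.
B (staggered): I–Et gauche, I–SH gauche, tBu–SH gauche, CN–Et gauche; 4.3 + 3.7 + 4.3 + 3.4 = 15.7 kJ/mol.
B has the lowest total (15.7 kJ/mol).

B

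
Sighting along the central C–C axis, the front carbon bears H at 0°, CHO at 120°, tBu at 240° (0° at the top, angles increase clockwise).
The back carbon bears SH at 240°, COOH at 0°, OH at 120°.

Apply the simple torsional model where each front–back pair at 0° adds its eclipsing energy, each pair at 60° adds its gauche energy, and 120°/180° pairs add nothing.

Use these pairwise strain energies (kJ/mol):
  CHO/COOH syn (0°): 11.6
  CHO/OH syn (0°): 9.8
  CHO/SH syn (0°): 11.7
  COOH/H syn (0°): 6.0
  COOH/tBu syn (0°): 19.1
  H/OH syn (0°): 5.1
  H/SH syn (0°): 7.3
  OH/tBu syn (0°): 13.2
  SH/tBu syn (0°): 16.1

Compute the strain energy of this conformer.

This conformer is eclipsed. H at 0° is eclipsed with COOH at 0° (6.0); CHO at 120° is eclipsed with OH at 120° (9.8); tBu at 240° is eclipsed with SH at 240° (16.1). Total 31.9 kJ/mol.

31.9 kJ/mol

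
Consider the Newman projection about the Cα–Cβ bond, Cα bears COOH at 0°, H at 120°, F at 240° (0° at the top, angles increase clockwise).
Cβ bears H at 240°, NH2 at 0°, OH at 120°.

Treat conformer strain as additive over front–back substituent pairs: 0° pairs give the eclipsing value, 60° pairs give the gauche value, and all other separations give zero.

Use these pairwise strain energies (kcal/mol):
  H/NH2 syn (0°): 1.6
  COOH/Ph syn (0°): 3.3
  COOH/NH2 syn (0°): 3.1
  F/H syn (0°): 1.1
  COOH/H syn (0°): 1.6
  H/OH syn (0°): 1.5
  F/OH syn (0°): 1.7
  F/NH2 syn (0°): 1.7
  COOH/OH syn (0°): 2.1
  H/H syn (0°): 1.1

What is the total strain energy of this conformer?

5.7 kcal/mol

This conformer is eclipsed. COOH at 0° is eclipsed with NH2 at 0° (3.1); H at 120° is eclipsed with OH at 120° (1.5); F at 240° is eclipsed with H at 240° (1.1). Total 5.7 kcal/mol.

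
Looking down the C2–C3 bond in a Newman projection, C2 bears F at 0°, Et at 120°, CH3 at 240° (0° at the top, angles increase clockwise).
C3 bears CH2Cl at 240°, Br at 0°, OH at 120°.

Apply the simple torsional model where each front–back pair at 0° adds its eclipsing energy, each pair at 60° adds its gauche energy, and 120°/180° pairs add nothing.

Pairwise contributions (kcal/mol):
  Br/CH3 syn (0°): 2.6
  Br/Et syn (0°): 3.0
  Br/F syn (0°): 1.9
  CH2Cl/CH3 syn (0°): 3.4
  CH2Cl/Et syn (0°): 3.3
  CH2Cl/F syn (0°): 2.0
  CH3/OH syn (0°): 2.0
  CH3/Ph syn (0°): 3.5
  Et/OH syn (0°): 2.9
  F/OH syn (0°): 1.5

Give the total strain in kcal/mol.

This conformer (eclipsed): F–Br eclipsed, Et–OH eclipsed, CH3–CH2Cl eclipsed; 1.9 + 2.9 + 3.4 = 8.2 kcal/mol.

8.2 kcal/mol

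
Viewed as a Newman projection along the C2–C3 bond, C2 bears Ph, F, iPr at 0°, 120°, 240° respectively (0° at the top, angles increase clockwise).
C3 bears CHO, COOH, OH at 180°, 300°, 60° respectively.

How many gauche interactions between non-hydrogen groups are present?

6

Non-H gauche pairs: Ph(0°)/COOH(300°); Ph(0°)/OH(60°); F(120°)/CHO(180°); F(120°)/OH(60°); iPr(240°)/CHO(180°); iPr(240°)/COOH(300°) — 6 interactions.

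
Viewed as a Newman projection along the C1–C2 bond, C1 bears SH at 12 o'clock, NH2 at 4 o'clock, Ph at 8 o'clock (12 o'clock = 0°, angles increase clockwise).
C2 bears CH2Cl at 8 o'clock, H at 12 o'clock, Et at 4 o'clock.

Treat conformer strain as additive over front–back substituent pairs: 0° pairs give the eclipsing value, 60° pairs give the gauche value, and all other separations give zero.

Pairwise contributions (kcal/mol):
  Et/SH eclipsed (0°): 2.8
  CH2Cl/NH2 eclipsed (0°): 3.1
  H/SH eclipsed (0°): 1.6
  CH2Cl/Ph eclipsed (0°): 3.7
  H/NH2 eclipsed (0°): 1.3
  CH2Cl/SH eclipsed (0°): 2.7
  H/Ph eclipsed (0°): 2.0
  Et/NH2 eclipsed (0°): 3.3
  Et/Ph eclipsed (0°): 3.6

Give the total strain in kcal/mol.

This conformer (eclipsed): SH(0°)/H(0°) eclipsed 1.6; NH2(120°)/Et(120°) eclipsed 3.3; Ph(240°)/CH2Cl(240°) eclipsed 3.7 → 8.6 kcal/mol.

8.6 kcal/mol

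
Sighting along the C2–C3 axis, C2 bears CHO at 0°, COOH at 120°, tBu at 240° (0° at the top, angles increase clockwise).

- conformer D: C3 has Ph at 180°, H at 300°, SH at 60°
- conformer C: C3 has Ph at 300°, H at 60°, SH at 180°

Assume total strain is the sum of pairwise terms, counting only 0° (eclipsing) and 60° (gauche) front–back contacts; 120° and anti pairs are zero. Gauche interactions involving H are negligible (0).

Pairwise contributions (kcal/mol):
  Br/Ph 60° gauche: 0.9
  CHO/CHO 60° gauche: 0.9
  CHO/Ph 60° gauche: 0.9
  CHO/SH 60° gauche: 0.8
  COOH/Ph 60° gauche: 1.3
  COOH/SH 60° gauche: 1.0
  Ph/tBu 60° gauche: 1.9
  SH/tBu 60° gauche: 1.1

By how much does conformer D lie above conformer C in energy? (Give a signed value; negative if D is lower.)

D is staggered. CHO at 0° is gauche with SH at 60° (0.8); COOH at 120° is gauche with Ph at 180° (1.3); COOH at 120° is gauche with SH at 60° (1.0); tBu at 240° is gauche with Ph at 180° (1.9). Total 5.0 kcal/mol.
C is staggered. CHO at 0° is gauche with Ph at 300° (0.9); COOH at 120° is gauche with SH at 180° (1.0); tBu at 240° is gauche with Ph at 300° (1.9); tBu at 240° is gauche with SH at 180° (1.1). Total 4.9 kcal/mol.
E(D) − E(C) = 5.0 − 4.9 = +0.1 kcal/mol.

+0.1 kcal/mol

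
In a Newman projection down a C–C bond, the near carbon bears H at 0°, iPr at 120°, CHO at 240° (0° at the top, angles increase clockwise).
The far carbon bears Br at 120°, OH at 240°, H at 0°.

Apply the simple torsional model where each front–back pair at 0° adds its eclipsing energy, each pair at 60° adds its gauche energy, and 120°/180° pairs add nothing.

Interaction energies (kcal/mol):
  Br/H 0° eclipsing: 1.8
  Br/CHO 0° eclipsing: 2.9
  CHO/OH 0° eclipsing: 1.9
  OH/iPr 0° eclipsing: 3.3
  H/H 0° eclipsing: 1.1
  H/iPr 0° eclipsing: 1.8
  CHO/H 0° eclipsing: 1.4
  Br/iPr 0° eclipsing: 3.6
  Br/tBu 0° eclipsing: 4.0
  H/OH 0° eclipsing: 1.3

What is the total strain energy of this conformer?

This conformer (eclipsed): H–H eclipsed, iPr–Br eclipsed, CHO–OH eclipsed; 1.1 + 3.6 + 1.9 = 6.6 kcal/mol.

6.6 kcal/mol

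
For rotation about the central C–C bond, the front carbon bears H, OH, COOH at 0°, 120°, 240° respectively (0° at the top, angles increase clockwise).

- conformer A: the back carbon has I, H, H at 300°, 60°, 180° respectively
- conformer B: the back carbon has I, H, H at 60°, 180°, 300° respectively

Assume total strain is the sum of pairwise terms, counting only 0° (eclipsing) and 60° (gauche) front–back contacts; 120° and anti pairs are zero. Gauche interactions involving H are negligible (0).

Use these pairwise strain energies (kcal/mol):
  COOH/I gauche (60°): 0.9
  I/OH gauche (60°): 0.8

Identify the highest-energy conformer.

A (staggered): COOH–I gauche; 0.9 = 0.9 kcal/mol.
B (staggered): OH–I gauche; 0.8 = 0.8 kcal/mol.
A has the highest total (0.9 kcal/mol).

A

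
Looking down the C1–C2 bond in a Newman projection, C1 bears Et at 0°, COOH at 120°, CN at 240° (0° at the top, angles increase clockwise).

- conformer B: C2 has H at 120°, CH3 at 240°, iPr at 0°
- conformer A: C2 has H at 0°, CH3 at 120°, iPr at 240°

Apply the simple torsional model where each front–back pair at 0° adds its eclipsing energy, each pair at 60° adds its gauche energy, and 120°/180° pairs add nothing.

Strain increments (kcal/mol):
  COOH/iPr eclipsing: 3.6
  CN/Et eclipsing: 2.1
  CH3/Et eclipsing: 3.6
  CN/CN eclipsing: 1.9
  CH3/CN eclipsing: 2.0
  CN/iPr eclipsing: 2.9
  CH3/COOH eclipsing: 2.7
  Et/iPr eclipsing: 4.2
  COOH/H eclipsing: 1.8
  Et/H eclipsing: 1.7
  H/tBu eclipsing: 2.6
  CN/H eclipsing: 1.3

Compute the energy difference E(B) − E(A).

+0.7 kcal/mol

B is eclipsed. Et at 0° is eclipsed with iPr at 0° (4.2); COOH at 120° is eclipsed with H at 120° (1.8); CN at 240° is eclipsed with CH3 at 240° (2.0). Total 8.0 kcal/mol.
A is eclipsed. Et at 0° is eclipsed with H at 0° (1.7); COOH at 120° is eclipsed with CH3 at 120° (2.7); CN at 240° is eclipsed with iPr at 240° (2.9). Total 7.3 kcal/mol.
E(B) − E(A) = 8.0 − 7.3 = +0.7 kcal/mol.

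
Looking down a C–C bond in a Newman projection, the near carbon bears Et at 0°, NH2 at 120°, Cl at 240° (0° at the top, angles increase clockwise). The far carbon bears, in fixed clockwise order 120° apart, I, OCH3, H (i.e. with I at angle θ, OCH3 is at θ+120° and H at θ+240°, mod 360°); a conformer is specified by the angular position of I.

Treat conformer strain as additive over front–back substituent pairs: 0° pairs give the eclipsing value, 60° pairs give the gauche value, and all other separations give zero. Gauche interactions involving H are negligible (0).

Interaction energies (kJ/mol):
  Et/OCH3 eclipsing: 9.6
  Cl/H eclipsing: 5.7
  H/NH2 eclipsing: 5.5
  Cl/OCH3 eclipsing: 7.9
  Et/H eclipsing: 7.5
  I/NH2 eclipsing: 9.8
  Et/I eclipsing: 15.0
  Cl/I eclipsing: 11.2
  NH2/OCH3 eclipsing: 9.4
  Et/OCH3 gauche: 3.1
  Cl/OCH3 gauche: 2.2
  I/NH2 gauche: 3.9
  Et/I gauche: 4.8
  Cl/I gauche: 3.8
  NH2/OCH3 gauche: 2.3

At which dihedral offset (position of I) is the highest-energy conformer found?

I at 0° (eclipsed): Et–I eclipsed, NH2–OCH3 eclipsed, Cl–H eclipsed; 15.0 + 9.4 + 5.7 = 30.1 kJ/mol.
I at 60° (staggered): Et–I gauche, NH2–I gauche, NH2–OCH3 gauche, Cl–OCH3 gauche; 4.8 + 3.9 + 2.3 + 2.2 = 13.2 kJ/mol.
I at 120° (eclipsed): Et–H eclipsed, NH2–I eclipsed, Cl–OCH3 eclipsed; 7.5 + 9.8 + 7.9 = 25.2 kJ/mol.
I at 180° (staggered): Et–OCH3 gauche, NH2–I gauche, Cl–I gauche, Cl–OCH3 gauche; 3.1 + 3.9 + 3.8 + 2.2 = 13.0 kJ/mol.
I at 240° (eclipsed): Et–OCH3 eclipsed, NH2–H eclipsed, Cl–I eclipsed; 9.6 + 5.5 + 11.2 = 26.3 kJ/mol.
I at 300° (staggered): Et–I gauche, Et–OCH3 gauche, NH2–OCH3 gauche, Cl–I gauche; 4.8 + 3.1 + 2.3 + 3.8 = 14.0 kJ/mol.
The maximum (30.1 kJ/mol) occurs with I at 0°.

0°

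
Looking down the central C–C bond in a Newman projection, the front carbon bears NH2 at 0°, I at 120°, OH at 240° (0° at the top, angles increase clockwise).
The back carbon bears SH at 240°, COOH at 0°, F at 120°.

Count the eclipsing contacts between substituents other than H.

3

Non-H eclipsing pairs: NH2(0°)/COOH(0°); I(120°)/F(120°); OH(240°)/SH(240°) — 3 interactions.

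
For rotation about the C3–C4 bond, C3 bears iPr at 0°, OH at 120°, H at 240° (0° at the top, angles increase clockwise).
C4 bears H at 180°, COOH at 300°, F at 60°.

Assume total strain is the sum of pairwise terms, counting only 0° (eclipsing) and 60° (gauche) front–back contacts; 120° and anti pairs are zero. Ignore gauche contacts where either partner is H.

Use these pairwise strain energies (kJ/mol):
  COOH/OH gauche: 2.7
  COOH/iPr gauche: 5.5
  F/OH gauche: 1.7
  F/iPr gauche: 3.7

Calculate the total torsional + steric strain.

This conformer (staggered): iPr–COOH gauche, iPr–F gauche, OH–F gauche; 5.5 + 3.7 + 1.7 = 10.9 kJ/mol.

10.9 kJ/mol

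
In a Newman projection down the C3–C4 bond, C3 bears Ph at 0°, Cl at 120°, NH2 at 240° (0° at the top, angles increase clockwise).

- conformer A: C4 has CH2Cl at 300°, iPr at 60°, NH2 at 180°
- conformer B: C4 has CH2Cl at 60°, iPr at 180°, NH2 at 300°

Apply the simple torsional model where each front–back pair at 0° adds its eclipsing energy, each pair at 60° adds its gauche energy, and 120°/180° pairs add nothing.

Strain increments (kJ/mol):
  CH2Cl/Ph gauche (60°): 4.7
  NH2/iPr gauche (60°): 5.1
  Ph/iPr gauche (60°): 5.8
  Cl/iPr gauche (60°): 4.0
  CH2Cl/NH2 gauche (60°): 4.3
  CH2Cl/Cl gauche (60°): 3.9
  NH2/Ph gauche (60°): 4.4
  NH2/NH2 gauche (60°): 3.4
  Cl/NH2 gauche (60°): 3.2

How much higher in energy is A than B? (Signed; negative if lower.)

-0.1 kJ/mol

A (staggered): Ph(0°)/CH2Cl(300°) gauche 4.7; Ph(0°)/iPr(60°) gauche 5.8; Cl(120°)/iPr(60°) gauche 4.0; Cl(120°)/NH2(180°) gauche 3.2; NH2(240°)/CH2Cl(300°) gauche 4.3; NH2(240°)/NH2(180°) gauche 3.4 → 25.4 kJ/mol.
B (staggered): Ph(0°)/CH2Cl(60°) gauche 4.7; Ph(0°)/NH2(300°) gauche 4.4; Cl(120°)/CH2Cl(60°) gauche 3.9; Cl(120°)/iPr(180°) gauche 4.0; NH2(240°)/iPr(180°) gauche 5.1; NH2(240°)/NH2(300°) gauche 3.4 → 25.5 kJ/mol.
E(A) − E(B) = 25.4 − 25.5 = -0.1 kJ/mol.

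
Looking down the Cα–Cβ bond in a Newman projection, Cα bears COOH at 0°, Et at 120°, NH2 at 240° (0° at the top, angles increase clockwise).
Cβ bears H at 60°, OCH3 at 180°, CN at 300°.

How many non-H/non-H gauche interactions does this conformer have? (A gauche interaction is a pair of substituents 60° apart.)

4

Non-H gauche pairs: COOH(0°)/CN(300°); Et(120°)/OCH3(180°); NH2(240°)/OCH3(180°); NH2(240°)/CN(300°) — 4 interactions.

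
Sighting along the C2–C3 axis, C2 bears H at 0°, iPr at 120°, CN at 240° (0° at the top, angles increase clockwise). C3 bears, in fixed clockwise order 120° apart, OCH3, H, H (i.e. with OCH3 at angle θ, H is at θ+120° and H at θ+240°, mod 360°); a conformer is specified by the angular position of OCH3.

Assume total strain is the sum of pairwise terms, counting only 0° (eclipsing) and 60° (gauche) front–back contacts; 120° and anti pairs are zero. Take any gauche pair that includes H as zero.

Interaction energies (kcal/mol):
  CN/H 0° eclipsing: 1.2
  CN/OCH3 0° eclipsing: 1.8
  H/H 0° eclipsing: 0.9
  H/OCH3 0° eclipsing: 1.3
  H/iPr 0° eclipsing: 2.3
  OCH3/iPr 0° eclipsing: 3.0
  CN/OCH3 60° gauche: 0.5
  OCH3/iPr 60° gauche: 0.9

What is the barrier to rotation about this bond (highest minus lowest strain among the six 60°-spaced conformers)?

OCH3 at 0° (eclipsed): H–OCH3 eclipsed, iPr–H eclipsed, CN–H eclipsed; 1.3 + 2.3 + 1.2 = 4.8 kcal/mol.
OCH3 at 60° (staggered): iPr–OCH3 gauche; 0.9 = 0.9 kcal/mol.
OCH3 at 120° (eclipsed): H–H eclipsed, iPr–OCH3 eclipsed, CN–H eclipsed; 0.9 + 3.0 + 1.2 = 5.1 kcal/mol.
OCH3 at 180° (staggered): iPr–OCH3 gauche, CN–OCH3 gauche; 0.9 + 0.5 = 1.4 kcal/mol.
OCH3 at 240° (eclipsed): H–H eclipsed, iPr–H eclipsed, CN–OCH3 eclipsed; 0.9 + 2.3 + 1.8 = 5.0 kcal/mol.
OCH3 at 300° (staggered): CN–OCH3 gauche; 0.5 = 0.5 kcal/mol.
Max at 120° (5.1 kcal/mol), min at 300° (0.5 kcal/mol); barrier = 4.6 kcal/mol.

4.6 kcal/mol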